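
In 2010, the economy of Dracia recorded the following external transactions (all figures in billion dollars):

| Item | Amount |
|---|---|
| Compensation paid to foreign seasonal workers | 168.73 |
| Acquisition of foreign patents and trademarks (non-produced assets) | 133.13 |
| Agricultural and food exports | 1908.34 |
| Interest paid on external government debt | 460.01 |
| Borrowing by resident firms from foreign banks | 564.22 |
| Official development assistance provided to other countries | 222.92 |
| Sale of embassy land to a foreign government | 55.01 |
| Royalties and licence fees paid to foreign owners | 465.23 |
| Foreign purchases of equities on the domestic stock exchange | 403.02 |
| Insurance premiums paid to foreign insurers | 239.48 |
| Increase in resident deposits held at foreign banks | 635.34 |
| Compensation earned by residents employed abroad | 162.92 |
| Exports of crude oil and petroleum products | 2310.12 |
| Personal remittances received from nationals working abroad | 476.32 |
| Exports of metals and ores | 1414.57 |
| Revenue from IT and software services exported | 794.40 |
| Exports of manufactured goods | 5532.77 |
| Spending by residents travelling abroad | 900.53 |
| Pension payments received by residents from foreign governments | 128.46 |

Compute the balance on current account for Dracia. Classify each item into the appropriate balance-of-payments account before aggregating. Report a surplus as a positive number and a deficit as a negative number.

10271.00

Goods: 2310.12 + 5532.77 + 1908.34 + 1414.57 = 11165.80
Services: -900.53 - 239.48 + 794.40 - 465.23 = -810.84
Primary income: -460.01 + 162.92 - 168.73 = -465.82
Secondary income: 128.46 - 222.92 + 476.32 = 381.86
Current account = 11165.80 + (-810.84) + (-465.82) + 381.86 = 10271.00
(Excluded from the current account — capital account: acquisition of foreign patents and trademarks (non-produced assets) 133.13, sale of embassy land to a foreign government 55.01; financial account: borrowing by resident firms from foreign banks 564.22, foreign purchases of equities on the domestic stock exchange 403.02, increase in resident deposits held at foreign banks 635.34.)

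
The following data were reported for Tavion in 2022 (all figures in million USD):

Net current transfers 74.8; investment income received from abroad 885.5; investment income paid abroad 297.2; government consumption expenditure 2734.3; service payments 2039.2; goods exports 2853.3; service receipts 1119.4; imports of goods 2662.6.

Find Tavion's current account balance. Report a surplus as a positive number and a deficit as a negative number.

-66.0

Goods balance = 2853.3 - 2662.6 = 190.7
Services balance = 1119.4 - 2039.2 = -919.8
Trade balance (goods + services) = 190.7 + (-919.8) = -729.1
Net primary income = 885.5 - 297.2 = 588.3
Net secondary income = 74.8
Current account = -729.1 + 588.3 + 74.8 = -66.0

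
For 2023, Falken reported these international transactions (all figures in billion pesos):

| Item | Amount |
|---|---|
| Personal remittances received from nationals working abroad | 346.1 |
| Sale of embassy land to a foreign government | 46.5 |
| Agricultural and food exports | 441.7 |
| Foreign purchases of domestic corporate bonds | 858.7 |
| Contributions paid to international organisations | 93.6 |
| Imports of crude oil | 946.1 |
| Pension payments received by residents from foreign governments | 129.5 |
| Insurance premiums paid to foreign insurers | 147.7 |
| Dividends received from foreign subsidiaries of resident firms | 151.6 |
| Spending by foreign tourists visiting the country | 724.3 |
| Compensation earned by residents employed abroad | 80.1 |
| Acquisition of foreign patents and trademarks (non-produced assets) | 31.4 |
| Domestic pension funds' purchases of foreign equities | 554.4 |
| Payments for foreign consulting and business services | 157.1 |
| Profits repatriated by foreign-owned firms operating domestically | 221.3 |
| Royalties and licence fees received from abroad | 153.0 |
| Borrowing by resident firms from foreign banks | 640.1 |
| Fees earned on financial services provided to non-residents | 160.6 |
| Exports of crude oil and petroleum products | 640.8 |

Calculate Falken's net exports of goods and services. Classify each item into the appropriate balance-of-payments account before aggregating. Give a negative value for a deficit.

Goods: -946.1 + 640.8 + 441.7 = 136.4
Services: 153.0 + 724.3 + 160.6 - 157.1 - 147.7 = 733.1
Trade balance = 136.4 + 733.1 = 869.5
(Excluded from the trade balance — secondary income: personal remittances received from nationals working abroad 346.1, contributions paid to international organisations 93.6, pension payments received by residents from foreign governments 129.5; capital account: sale of embassy land to a foreign government 46.5, acquisition of foreign patents and trademarks (non-produced assets) 31.4; financial account: foreign purchases of domestic corporate bonds 858.7, domestic pension funds' purchases of foreign equities 554.4, borrowing by resident firms from foreign banks 640.1; primary income: dividends received from foreign subsidiaries of resident firms 151.6, compensation earned by residents employed abroad 80.1, profits repatriated by foreign-owned firms operating domestically 221.3.)

869.5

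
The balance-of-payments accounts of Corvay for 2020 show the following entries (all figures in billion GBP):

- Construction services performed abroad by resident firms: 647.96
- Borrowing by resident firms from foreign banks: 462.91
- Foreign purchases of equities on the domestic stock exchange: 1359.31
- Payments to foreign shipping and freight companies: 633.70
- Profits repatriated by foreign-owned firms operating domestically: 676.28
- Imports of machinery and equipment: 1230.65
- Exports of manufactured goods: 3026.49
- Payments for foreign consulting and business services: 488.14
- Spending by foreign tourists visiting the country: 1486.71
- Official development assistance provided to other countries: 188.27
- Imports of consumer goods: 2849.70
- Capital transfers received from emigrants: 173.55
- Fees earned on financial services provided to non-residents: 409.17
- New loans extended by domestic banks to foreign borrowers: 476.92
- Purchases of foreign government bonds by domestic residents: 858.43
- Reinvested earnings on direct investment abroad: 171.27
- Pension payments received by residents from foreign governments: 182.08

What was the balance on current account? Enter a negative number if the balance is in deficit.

Goods: 3026.49 - 1230.65 - 2849.70 = -1053.86
Services: -488.14 + 647.96 - 633.70 + 409.17 + 1486.71 = 1422.00
Primary income: 171.27 - 676.28 = -505.01
Secondary income: 182.08 - 188.27 = -6.19
Current account = (-1053.86) + 1422.00 + (-505.01) + (-6.19) = -143.06
(Excluded from the current account — financial account: borrowing by resident firms from foreign banks 462.91, foreign purchases of equities on the domestic stock exchange 1359.31, new loans extended by domestic banks to foreign borrowers 476.92, purchases of foreign government bonds by domestic residents 858.43; capital account: capital transfers received from emigrants 173.55.)

-143.06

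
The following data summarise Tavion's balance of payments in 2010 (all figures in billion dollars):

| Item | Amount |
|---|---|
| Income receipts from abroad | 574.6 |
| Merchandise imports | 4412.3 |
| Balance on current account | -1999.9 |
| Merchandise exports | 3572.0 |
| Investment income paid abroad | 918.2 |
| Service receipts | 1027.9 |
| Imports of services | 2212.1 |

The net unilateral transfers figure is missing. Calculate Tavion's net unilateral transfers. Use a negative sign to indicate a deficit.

368.2

Current account = goods balance + services balance + net primary income + net secondary income
Sum of the known components = -2368.1
Net unilateral transfers = CA - (known components) = -1999.9 - (-2368.1) = 368.2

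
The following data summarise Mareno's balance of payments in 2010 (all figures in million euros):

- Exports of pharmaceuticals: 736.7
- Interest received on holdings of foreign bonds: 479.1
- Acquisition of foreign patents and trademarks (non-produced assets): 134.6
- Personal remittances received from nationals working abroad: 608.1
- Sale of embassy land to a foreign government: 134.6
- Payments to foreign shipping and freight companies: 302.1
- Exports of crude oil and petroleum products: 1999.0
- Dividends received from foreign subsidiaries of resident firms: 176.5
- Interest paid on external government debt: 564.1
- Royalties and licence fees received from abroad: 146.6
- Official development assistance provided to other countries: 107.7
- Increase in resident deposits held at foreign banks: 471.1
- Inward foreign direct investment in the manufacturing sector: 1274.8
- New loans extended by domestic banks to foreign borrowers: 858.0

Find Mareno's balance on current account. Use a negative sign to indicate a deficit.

3172.1

Goods: 736.7 + 1999.0 = 2735.7
Services: 146.6 - 302.1 = -155.5
Primary income: -564.1 + 479.1 + 176.5 = 91.5
Secondary income: 608.1 - 107.7 = 500.4
Current account = 2735.7 + (-155.5) + 91.5 + 500.4 = 3172.1
(Excluded from the current account — capital account: acquisition of foreign patents and trademarks (non-produced assets) 134.6, sale of embassy land to a foreign government 134.6; financial account: increase in resident deposits held at foreign banks 471.1, inward foreign direct investment in the manufacturing sector 1274.8, new loans extended by domestic banks to foreign borrowers 858.0.)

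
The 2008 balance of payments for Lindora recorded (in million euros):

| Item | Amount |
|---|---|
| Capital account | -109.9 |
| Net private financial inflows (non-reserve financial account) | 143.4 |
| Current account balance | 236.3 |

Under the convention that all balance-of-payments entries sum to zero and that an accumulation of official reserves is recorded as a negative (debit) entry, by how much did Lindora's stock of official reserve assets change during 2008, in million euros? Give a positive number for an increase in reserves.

269.8

Official reserve transactions balance = -(236.3 + (-109.9) + 143.4) = -269.8
An accumulation of reserves is recorded as a debit (negative entry), so the change in the stock of reserves is the negative of that balance.
Change in official reserves = -(-269.8) = 269.8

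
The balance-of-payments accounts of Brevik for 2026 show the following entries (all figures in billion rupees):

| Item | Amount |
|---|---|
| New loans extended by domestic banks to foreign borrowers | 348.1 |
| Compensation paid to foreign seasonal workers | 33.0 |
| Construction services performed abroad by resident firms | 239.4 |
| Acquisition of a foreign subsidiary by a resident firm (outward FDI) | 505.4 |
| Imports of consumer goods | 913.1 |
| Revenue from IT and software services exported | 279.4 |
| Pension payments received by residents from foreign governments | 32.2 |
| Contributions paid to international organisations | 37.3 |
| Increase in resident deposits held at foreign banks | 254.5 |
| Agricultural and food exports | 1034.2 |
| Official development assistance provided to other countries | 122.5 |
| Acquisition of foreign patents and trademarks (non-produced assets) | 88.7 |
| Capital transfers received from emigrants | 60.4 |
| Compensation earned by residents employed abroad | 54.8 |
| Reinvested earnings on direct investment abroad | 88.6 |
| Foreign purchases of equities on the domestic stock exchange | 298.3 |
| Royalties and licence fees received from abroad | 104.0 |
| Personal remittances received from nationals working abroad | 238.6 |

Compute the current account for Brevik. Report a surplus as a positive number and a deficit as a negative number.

Goods: 1034.2 - 913.1 = 121.1
Services: 279.4 + 104.0 + 239.4 = 622.8
Primary income: -33.0 + 88.6 + 54.8 = 110.4
Secondary income: -122.5 + 238.6 - 37.3 + 32.2 = 111.0
Current account = 121.1 + 622.8 + 110.4 + 111.0 = 965.3
(Excluded from the current account — financial account: new loans extended by domestic banks to foreign borrowers 348.1, acquisition of a foreign subsidiary by a resident firm (outward FDI) 505.4, increase in resident deposits held at foreign banks 254.5, foreign purchases of equities on the domestic stock exchange 298.3; capital account: acquisition of foreign patents and trademarks (non-produced assets) 88.7, capital transfers received from emigrants 60.4.)

965.3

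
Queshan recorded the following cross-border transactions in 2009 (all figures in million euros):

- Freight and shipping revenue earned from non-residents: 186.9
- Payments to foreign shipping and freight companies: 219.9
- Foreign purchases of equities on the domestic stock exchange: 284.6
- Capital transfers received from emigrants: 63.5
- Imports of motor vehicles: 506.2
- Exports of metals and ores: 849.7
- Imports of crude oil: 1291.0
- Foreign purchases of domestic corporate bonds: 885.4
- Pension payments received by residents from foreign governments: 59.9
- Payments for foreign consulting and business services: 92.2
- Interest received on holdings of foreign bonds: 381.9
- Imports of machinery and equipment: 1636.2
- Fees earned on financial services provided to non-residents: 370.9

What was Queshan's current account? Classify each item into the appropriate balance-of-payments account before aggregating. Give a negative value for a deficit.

-1896.2

Goods: 849.7 - 1291.0 - 1636.2 - 506.2 = -2583.7
Services: -92.2 - 219.9 + 186.9 + 370.9 = 245.7
Primary income: 381.9
Secondary income: 59.9
Current account = (-2583.7) + 245.7 + 381.9 + 59.9 = -1896.2
(Excluded from the current account — financial account: foreign purchases of equities on the domestic stock exchange 284.6, foreign purchases of domestic corporate bonds 885.4; capital account: capital transfers received from emigrants 63.5.)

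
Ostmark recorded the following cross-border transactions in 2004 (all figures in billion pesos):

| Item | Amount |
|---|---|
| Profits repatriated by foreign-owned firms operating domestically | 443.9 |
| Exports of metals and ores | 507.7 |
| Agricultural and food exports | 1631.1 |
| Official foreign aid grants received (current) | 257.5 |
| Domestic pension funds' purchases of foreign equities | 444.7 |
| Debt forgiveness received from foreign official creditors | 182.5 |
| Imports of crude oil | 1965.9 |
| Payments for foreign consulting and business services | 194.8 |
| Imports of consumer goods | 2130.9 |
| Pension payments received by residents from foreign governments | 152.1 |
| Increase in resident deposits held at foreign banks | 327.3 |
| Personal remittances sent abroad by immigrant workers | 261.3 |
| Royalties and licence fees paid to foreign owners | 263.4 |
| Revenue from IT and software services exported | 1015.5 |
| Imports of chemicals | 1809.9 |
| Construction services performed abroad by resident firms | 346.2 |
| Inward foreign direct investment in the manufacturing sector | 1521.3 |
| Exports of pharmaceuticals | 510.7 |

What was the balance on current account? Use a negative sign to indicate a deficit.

Goods: 507.7 - 1809.9 + 510.7 - 1965.9 + 1631.1 - 2130.9 = -3257.2
Services: -194.8 + 1015.5 + 346.2 - 263.4 = 903.5
Primary income: -443.9
Secondary income: -261.3 + 152.1 + 257.5 = 148.3
Current account = (-3257.2) + 903.5 + (-443.9) + 148.3 = -2649.3
(Excluded from the current account — financial account: domestic pension funds' purchases of foreign equities 444.7, increase in resident deposits held at foreign banks 327.3, inward foreign direct investment in the manufacturing sector 1521.3; capital account: debt forgiveness received from foreign official creditors 182.5.)

-2649.3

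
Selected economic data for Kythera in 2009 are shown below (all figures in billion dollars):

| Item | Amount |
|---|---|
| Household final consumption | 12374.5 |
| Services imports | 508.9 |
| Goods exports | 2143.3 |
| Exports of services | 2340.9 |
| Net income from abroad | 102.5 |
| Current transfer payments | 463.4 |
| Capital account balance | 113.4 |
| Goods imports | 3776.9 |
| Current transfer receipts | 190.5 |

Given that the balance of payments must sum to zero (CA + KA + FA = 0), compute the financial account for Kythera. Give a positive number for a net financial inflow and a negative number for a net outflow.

-141.4

Goods balance = 2143.3 - 3776.9 = -1633.6
Services balance = 2340.9 - 508.9 = 1832.0
Trade balance (goods + services) = -1633.6 + 1832.0 = 198.4
Net primary income = 102.5
Net secondary income = 190.5 - 463.4 = -272.9
Current account = 198.4 + 102.5 + (-272.9) = 28.0
Financial account = -(28.0 + 113.4) = -141.4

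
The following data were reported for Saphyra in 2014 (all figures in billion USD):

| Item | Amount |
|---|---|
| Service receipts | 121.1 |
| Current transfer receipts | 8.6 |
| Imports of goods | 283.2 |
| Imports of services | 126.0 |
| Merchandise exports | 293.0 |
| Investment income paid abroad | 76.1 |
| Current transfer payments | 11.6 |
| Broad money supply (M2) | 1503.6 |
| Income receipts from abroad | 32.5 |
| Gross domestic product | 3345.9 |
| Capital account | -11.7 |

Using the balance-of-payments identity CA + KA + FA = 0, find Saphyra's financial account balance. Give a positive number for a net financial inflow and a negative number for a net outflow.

53.4

Goods balance = 293.0 - 283.2 = 9.8
Services balance = 121.1 - 126.0 = -4.9
Trade balance (goods + services) = 9.8 + (-4.9) = 4.9
Net primary income = 32.5 - 76.1 = -43.6
Net secondary income = 8.6 - 11.6 = -3.0
Current account = 4.9 + (-43.6) + (-3.0) = -41.7
Financial account = -(-41.7 + (-11.7)) = 53.4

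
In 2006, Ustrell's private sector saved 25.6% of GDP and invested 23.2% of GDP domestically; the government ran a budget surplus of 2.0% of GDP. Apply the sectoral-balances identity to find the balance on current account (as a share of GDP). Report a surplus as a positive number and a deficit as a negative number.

4.4

By the sectoral-balances identity, CA = (S_private - I) + (T - G).
Private balance = 25.6 - 23.2 = 2.4
Government balance (T - G) = 2.0
CA = 2.4 + 2.0 = 4.4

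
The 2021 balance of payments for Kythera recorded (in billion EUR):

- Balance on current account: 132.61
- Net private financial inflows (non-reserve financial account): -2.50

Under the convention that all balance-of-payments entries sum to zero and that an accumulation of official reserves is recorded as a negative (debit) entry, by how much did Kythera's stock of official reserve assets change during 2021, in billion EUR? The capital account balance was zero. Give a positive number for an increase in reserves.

Official reserve transactions balance = -(132.61 + (-2.50)) = -130.11
An accumulation of reserves is recorded as a debit (negative entry), so the change in the stock of reserves is the negative of that balance.
Change in official reserves = -(-130.11) = 130.11

130.11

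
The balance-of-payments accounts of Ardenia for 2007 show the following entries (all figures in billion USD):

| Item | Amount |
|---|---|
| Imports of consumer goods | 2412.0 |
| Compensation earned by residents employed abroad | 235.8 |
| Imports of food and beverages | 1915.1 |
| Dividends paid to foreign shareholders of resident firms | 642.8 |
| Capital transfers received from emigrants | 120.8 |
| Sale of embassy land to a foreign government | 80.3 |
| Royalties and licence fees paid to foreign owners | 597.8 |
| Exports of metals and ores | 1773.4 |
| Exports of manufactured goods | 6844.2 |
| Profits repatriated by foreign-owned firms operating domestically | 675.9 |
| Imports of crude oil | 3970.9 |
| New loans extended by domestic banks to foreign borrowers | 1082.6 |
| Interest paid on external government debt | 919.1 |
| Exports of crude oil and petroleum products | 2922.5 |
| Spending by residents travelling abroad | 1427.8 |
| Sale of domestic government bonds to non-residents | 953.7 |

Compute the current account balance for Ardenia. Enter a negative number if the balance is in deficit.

-785.5

Goods: -1915.1 + 1773.4 - 3970.9 + 2922.5 - 2412.0 + 6844.2 = 3242.1
Services: -597.8 - 1427.8 = -2025.6
Primary income: -642.8 - 675.9 - 919.1 + 235.8 = -2002.0
Current account = 3242.1 + (-2025.6) + (-2002.0) = -785.5
(Excluded from the current account — capital account: capital transfers received from emigrants 120.8, sale of embassy land to a foreign government 80.3; financial account: new loans extended by domestic banks to foreign borrowers 1082.6, sale of domestic government bonds to non-residents 953.7.)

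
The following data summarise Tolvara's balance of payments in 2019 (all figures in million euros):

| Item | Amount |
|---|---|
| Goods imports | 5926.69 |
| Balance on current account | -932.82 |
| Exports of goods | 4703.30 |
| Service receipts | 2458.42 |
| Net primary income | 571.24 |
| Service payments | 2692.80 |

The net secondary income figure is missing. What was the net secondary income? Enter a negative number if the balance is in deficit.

Current account = goods balance + services balance + net primary income + net secondary income
Sum of the known components = -886.53
Net secondary income = CA - (known components) = -932.82 - (-886.53) = -46.29

-46.29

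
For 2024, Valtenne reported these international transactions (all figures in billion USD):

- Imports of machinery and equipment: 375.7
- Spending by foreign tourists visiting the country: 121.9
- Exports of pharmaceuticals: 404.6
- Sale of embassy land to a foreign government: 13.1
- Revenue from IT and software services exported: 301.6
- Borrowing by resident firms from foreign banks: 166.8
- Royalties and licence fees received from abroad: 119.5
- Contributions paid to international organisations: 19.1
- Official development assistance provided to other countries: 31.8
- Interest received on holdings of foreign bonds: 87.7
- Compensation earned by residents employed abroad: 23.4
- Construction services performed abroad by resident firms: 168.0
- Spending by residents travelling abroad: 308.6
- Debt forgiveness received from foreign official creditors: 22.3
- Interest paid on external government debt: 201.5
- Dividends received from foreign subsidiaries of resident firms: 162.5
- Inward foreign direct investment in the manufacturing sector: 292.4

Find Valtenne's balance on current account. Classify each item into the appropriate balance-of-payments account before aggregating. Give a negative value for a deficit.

Goods: 404.6 - 375.7 = 28.9
Services: 119.5 - 308.6 + 301.6 + 121.9 + 168.0 = 402.4
Primary income: -201.5 + 23.4 + 87.7 + 162.5 = 72.1
Secondary income: -19.1 - 31.8 = -50.9
Current account = 28.9 + 402.4 + 72.1 + (-50.9) = 452.5
(Excluded from the current account — capital account: sale of embassy land to a foreign government 13.1, debt forgiveness received from foreign official creditors 22.3; financial account: borrowing by resident firms from foreign banks 166.8, inward foreign direct investment in the manufacturing sector 292.4.)

452.5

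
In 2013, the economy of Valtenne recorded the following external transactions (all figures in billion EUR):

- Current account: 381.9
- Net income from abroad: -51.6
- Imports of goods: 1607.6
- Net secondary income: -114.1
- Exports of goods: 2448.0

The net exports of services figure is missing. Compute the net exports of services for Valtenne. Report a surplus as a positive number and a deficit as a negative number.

-292.8

Current account = goods balance + services balance + net primary income + net secondary income
Sum of the known components = 674.7
Net exports of services = CA - (known components) = 381.9 - 674.7 = -292.8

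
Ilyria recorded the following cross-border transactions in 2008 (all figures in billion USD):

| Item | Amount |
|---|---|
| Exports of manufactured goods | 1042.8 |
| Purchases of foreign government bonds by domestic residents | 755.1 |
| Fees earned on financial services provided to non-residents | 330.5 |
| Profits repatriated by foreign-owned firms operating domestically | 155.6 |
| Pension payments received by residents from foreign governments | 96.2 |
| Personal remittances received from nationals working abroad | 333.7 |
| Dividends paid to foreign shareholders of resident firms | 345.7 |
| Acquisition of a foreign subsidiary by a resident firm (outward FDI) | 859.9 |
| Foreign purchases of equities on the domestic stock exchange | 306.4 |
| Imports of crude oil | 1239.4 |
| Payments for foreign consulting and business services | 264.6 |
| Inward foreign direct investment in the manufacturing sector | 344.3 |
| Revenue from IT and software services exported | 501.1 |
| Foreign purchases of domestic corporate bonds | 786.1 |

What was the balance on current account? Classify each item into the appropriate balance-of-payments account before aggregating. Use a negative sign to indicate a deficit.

Goods: 1042.8 - 1239.4 = -196.6
Services: -264.6 + 501.1 + 330.5 = 567.0
Primary income: -155.6 - 345.7 = -501.3
Secondary income: 96.2 + 333.7 = 429.9
Current account = (-196.6) + 567.0 + (-501.3) + 429.9 = 299.0
(Excluded from the current account — financial account: purchases of foreign government bonds by domestic residents 755.1, acquisition of a foreign subsidiary by a resident firm (outward FDI) 859.9, foreign purchases of equities on the domestic stock exchange 306.4, inward foreign direct investment in the manufacturing sector 344.3, foreign purchases of domestic corporate bonds 786.1.)

299.0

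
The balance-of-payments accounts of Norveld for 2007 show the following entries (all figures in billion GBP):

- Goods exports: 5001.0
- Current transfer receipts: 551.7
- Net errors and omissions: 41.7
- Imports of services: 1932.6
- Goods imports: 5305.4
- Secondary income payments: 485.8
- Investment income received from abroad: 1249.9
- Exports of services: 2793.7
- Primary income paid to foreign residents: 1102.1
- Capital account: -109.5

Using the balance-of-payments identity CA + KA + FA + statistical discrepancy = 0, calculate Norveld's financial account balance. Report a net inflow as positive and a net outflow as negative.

Goods balance = 5001.0 - 5305.4 = -304.4
Services balance = 2793.7 - 1932.6 = 861.1
Trade balance (goods + services) = -304.4 + 861.1 = 556.7
Net primary income = 1249.9 - 1102.1 = 147.8
Net secondary income = 551.7 - 485.8 = 65.9
Current account = 556.7 + 147.8 + 65.9 = 770.4
Financial account = -(770.4 + (-109.5) + 41.7) = -702.6

-702.6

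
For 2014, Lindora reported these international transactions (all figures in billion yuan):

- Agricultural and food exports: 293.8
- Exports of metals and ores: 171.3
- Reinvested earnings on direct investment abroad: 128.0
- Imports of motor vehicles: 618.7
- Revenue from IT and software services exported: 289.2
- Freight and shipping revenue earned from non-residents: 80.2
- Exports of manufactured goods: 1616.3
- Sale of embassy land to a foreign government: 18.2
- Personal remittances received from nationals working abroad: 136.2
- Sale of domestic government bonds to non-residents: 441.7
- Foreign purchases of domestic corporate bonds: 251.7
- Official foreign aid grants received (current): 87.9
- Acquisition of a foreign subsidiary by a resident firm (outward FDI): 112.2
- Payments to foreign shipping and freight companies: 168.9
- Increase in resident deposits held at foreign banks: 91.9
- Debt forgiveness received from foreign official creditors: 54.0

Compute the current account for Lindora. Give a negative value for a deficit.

2015.3

Goods: -618.7 + 293.8 + 171.3 + 1616.3 = 1462.7
Services: 80.2 - 168.9 + 289.2 = 200.5
Primary income: 128.0
Secondary income: 136.2 + 87.9 = 224.1
Current account = 1462.7 + 200.5 + 128.0 + 224.1 = 2015.3
(Excluded from the current account — capital account: sale of embassy land to a foreign government 18.2, debt forgiveness received from foreign official creditors 54.0; financial account: sale of domestic government bonds to non-residents 441.7, foreign purchases of domestic corporate bonds 251.7, acquisition of a foreign subsidiary by a resident firm (outward FDI) 112.2, increase in resident deposits held at foreign banks 91.9.)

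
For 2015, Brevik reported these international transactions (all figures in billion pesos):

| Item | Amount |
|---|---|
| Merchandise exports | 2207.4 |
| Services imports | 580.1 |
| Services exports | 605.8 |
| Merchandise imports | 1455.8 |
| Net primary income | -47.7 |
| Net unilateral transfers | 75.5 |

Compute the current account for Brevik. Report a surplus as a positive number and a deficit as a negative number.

805.1

Goods balance = 2207.4 - 1455.8 = 751.6
Services balance = 605.8 - 580.1 = 25.7
Trade balance (goods + services) = 751.6 + 25.7 = 777.3
Net primary income = -47.7
Net secondary income = 75.5
Current account = 777.3 + (-47.7) + 75.5 = 805.1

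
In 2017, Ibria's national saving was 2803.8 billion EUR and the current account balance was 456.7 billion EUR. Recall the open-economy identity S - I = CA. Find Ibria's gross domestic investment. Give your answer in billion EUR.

2347.1

S - I = CA (net lending to the rest of the world).
I = S - CA = 2803.8 - 456.7 = 2347.1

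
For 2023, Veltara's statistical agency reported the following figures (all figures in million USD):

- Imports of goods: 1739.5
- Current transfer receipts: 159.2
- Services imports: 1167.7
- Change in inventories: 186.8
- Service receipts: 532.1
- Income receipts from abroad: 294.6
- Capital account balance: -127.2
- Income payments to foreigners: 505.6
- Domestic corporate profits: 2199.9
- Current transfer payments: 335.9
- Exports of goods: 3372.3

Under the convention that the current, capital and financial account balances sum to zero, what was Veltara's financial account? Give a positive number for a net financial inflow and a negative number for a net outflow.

Goods balance = 3372.3 - 1739.5 = 1632.8
Services balance = 532.1 - 1167.7 = -635.6
Trade balance (goods + services) = 1632.8 + (-635.6) = 997.2
Net primary income = 294.6 - 505.6 = -211.0
Net secondary income = 159.2 - 335.9 = -176.7
Current account = 997.2 + (-211.0) + (-176.7) = 609.5
Financial account = -(609.5 + (-127.2)) = -482.3

-482.3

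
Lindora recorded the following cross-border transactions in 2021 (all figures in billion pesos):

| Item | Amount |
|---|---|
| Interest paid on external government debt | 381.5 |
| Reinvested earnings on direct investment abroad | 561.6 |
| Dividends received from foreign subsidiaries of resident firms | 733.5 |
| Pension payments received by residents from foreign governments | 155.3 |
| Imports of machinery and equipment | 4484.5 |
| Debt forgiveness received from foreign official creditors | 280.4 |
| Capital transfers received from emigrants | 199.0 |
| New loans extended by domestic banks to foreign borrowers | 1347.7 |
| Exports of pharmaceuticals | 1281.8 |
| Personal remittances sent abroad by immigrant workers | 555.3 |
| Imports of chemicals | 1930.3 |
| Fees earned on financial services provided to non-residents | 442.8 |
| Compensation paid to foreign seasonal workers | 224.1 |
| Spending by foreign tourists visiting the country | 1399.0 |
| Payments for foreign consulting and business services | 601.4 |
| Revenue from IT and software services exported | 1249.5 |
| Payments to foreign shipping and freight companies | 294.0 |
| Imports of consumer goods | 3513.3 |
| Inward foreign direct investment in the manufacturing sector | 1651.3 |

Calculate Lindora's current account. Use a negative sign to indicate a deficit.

-6160.9

Goods: -4484.5 + 1281.8 - 1930.3 - 3513.3 = -8646.3
Services: 1399.0 + 442.8 + 1249.5 - 294.0 - 601.4 = 2195.9
Primary income: -381.5 + 561.6 + 733.5 - 224.1 = 689.5
Secondary income: 155.3 - 555.3 = -400.0
Current account = (-8646.3) + 2195.9 + 689.5 + (-400.0) = -6160.9
(Excluded from the current account — capital account: debt forgiveness received from foreign official creditors 280.4, capital transfers received from emigrants 199.0; financial account: new loans extended by domestic banks to foreign borrowers 1347.7, inward foreign direct investment in the manufacturing sector 1651.3.)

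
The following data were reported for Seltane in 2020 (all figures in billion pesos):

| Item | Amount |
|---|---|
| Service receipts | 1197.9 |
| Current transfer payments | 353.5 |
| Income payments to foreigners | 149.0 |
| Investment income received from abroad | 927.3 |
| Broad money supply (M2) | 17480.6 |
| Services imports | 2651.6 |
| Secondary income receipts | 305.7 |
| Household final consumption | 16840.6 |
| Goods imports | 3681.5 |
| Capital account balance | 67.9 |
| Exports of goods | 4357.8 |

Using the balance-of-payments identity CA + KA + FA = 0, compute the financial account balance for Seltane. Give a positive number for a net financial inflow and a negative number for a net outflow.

Goods balance = 4357.8 - 3681.5 = 676.3
Services balance = 1197.9 - 2651.6 = -1453.7
Trade balance (goods + services) = 676.3 + (-1453.7) = -777.4
Net primary income = 927.3 - 149.0 = 778.3
Net secondary income = 305.7 - 353.5 = -47.8
Current account = -777.4 + 778.3 + (-47.8) = -46.9
Financial account = -(-46.9 + 67.9) = -21.0

-21.0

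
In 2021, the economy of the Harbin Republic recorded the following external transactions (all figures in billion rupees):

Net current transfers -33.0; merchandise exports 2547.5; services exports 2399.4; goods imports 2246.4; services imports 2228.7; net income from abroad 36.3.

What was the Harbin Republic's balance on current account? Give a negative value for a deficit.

475.1

Goods balance = 2547.5 - 2246.4 = 301.1
Services balance = 2399.4 - 2228.7 = 170.7
Trade balance (goods + services) = 301.1 + 170.7 = 471.8
Net primary income = 36.3
Net secondary income = -33.0
Current account = 471.8 + 36.3 + (-33.0) = 475.1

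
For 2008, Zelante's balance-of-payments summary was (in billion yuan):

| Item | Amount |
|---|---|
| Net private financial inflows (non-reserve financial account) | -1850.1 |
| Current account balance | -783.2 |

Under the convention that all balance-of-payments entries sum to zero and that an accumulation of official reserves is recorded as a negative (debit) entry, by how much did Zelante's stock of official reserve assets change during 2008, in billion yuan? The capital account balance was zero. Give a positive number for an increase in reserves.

Official reserve transactions balance = -((-783.2) + (-1850.1)) = 2633.3
An accumulation of reserves is recorded as a debit (negative entry), so the change in the stock of reserves is the negative of that balance.
Change in official reserves = -(2633.3) = -2633.3

-2633.3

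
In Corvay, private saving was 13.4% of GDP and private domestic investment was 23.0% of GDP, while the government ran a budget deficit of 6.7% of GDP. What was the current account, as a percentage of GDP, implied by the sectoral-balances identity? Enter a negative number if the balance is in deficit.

-16.3

By the sectoral-balances identity, CA = (S_private - I) + (T - G).
Private balance = 13.4 - 23.0 = -9.6
Government balance (T - G) = -6.7
CA = -9.6 + (-6.7) = -16.3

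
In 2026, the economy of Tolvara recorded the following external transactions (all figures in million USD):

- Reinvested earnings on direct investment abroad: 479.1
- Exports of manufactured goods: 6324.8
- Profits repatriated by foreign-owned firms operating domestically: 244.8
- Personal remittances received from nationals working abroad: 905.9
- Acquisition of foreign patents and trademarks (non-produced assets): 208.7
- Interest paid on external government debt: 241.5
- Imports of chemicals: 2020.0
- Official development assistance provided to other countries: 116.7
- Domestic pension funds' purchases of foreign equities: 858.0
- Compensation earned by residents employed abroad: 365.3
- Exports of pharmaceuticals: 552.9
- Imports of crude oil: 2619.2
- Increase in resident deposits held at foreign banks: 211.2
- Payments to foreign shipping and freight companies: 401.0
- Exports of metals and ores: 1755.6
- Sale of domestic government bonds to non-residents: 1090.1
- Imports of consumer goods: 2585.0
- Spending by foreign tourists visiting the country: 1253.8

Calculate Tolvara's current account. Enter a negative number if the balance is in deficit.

3409.2

Goods: 6324.8 - 2585.0 - 2020.0 + 1755.6 + 552.9 - 2619.2 = 1409.1
Services: 1253.8 - 401.0 = 852.8
Primary income: 365.3 - 241.5 + 479.1 - 244.8 = 358.1
Secondary income: 905.9 - 116.7 = 789.2
Current account = 1409.1 + 852.8 + 358.1 + 789.2 = 3409.2
(Excluded from the current account — capital account: acquisition of foreign patents and trademarks (non-produced assets) 208.7; financial account: domestic pension funds' purchases of foreign equities 858.0, increase in resident deposits held at foreign banks 211.2, sale of domestic government bonds to non-residents 1090.1.)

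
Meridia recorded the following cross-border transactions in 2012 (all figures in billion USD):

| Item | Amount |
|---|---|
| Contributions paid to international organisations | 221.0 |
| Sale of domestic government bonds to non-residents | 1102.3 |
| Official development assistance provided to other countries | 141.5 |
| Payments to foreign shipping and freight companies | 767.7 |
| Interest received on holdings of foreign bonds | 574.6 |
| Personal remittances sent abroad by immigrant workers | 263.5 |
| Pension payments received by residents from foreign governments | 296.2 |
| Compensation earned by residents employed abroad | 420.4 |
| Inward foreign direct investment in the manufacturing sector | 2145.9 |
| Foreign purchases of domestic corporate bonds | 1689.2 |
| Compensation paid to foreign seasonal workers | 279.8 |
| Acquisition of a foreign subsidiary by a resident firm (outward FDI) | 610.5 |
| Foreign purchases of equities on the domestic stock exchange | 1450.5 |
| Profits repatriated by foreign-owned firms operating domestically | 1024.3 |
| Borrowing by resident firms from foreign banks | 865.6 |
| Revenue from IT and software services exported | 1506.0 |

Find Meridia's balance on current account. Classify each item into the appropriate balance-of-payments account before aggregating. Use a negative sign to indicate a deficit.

99.4

Services: -767.7 + 1506.0 = 738.3
Primary income: 420.4 + 574.6 - 279.8 - 1024.3 = -309.1
Secondary income: 296.2 - 221.0 - 263.5 - 141.5 = -329.8
Current account = 738.3 + (-309.1) + (-329.8) = 99.4
(Excluded from the current account — financial account: sale of domestic government bonds to non-residents 1102.3, inward foreign direct investment in the manufacturing sector 2145.9, foreign purchases of domestic corporate bonds 1689.2, acquisition of a foreign subsidiary by a resident firm (outward FDI) 610.5, foreign purchases of equities on the domestic stock exchange 1450.5, borrowing by resident firms from foreign banks 865.6.)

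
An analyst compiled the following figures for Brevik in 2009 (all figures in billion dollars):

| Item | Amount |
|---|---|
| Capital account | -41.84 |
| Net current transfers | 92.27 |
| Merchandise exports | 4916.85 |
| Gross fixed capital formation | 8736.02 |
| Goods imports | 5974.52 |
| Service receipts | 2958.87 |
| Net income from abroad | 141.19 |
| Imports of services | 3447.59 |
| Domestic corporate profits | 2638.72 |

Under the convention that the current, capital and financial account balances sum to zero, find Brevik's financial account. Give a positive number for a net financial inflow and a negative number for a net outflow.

1354.77

Goods balance = 4916.85 - 5974.52 = -1057.67
Services balance = 2958.87 - 3447.59 = -488.72
Trade balance (goods + services) = -1057.67 + (-488.72) = -1546.39
Net primary income = 141.19
Net secondary income = 92.27
Current account = -1546.39 + 141.19 + 92.27 = -1312.93
Financial account = -(-1312.93 + (-41.84)) = 1354.77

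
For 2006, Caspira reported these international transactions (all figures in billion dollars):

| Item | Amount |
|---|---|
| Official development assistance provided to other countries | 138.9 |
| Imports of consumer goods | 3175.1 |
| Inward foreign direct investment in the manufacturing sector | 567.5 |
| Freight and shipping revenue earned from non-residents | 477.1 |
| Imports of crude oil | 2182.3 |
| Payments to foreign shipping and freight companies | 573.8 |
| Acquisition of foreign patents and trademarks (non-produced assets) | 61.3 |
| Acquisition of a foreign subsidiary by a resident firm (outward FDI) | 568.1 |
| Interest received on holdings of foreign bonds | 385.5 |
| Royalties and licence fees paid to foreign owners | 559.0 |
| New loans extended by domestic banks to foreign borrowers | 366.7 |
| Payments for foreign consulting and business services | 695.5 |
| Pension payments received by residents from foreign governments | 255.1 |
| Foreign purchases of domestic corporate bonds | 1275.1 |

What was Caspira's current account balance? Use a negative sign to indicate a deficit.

Goods: -3175.1 - 2182.3 = -5357.4
Services: -695.5 - 573.8 + 477.1 - 559.0 = -1351.2
Primary income: 385.5
Secondary income: 255.1 - 138.9 = 116.2
Current account = (-5357.4) + (-1351.2) + 385.5 + 116.2 = -6206.9
(Excluded from the current account — financial account: inward foreign direct investment in the manufacturing sector 567.5, acquisition of a foreign subsidiary by a resident firm (outward FDI) 568.1, new loans extended by domestic banks to foreign borrowers 366.7, foreign purchases of domestic corporate bonds 1275.1; capital account: acquisition of foreign patents and trademarks (non-produced assets) 61.3.)

-6206.9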